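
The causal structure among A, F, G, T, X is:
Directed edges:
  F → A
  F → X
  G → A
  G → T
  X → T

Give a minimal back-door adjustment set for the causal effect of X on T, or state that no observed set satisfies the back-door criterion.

X→T: minimal back-door set ∅.

desc(X)\{X}={T}; candidates ⊆ {A,F,G}.
∅: X⊥T given ∅ in G with X→· removed — back-door holds.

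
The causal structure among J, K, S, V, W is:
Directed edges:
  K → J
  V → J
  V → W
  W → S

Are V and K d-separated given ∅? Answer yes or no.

Yes — V ⊥ K | ∅.

Bayes-Ball from V | ∅ reaches {J,S,W}.
K ∉ reach(V|∅) ⇒ V ⊥ K | ∅.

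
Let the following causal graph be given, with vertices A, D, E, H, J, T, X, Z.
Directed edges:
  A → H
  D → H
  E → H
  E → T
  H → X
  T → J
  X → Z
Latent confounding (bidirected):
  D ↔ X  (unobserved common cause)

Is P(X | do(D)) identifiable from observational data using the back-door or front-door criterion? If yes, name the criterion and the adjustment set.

P(X|do(D)): frontdoor, adjust for {H}.

desc(D)\{D}={H,X,Z}; candidates ⊆ {A,E,J,T}.
D↔X: latent back-door arc(s) into D.
size 0: {}; under {} D still reaches {X,Z} ∋ X.
size 1: {A}, {E}, {J} …(+1); under {A} D still reaches {X,Z} ∋ X.
size 2: {A,E}, {A,J}, {A,T} …(+3); under {A,E} D still reaches {X,Z} ∋ X.
D↔X cannot be blocked by any observed set — no back-door set.
{H}: (i) intercepts every directed D→X path; (ii) no back-door D→{H}; (iii) {D} blocks every back-door {H}→X. Front-door holds.
P(X|do(D)) = Σ_{H} P(H|D) Σ_{D'} P(X|H,D')P(D').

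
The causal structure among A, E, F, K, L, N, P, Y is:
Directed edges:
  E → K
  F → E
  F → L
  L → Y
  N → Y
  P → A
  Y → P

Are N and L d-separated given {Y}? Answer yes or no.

Bayes-Ball from N | {Y} reaches {E,F,K,L}.
L ∈ reach(N|{Y}) ⇒ N ⊥̸ L | {Y}.

No — N and L are d-connected given {Y}.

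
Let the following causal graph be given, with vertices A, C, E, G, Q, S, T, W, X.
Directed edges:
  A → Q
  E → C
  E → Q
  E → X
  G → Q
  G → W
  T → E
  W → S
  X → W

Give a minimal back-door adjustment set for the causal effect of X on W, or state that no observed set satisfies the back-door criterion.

desc(X)\{X}={S,W}; candidates ⊆ {A,C,E,G,Q,T}.
∅: X⊥W given ∅ in G with X→· removed — back-door holds.

X→W: minimal back-door set ∅.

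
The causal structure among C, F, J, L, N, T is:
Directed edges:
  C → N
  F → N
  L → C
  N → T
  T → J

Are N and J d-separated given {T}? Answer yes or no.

Bayes-Ball from N | {T} reaches {C,F,L}.
J ∉ reach(N|{T}) ⇒ N ⊥ J | {T}.

Yes — N ⊥ J | {T}.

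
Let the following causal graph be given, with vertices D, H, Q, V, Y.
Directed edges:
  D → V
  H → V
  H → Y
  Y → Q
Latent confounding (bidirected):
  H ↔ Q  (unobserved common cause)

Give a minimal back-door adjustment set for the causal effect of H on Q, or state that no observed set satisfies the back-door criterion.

H→Q: no observed back-door set.

desc(H)\{H}={Q,V,Y}; candidates ⊆ {D}.
H↔Q: latent back-door arc(s) into H.
size 0: {}; under {} H still reaches {Q} ∋ Q.
size 1: {D}; under {D} H still reaches {Q} ∋ Q.
H↔Q cannot be blocked by any observed set — no back-door set.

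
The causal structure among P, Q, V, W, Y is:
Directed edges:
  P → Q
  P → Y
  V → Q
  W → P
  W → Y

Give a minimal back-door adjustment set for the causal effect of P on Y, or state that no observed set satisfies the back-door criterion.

desc(P)\{P}={Q,Y}; candidates ⊆ {V,W}.
size 0: {}; under {} P still reaches {W,Y} ∋ Y.
{W}: P⊥Y given {W} in G with P→· removed — back-door holds.

P→Y: minimal back-door set {W}.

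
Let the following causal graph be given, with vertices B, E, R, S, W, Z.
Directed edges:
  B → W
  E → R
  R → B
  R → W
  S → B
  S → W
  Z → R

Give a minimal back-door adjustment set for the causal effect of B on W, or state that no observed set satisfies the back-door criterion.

desc(B)\{B}={W}; candidates ⊆ {E,R,S,Z}.
size 0: {}; under {} B still reaches {E,R,S,W,Z} ∋ W.
size 1: {E}, {R}, {S} …(+1); under {E} B still reaches {R,S,W,Z} ∋ W.
{R,S}: B⊥W given {R,S} in G with B→· removed — back-door holds.

B→W: minimal back-door set {R, S}.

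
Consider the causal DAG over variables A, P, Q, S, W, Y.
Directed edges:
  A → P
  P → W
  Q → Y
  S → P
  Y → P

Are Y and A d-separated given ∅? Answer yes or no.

Bayes-Ball from Y | ∅ reaches {P,Q,W}.
A ∉ reach(Y|∅) ⇒ Y ⊥ A | ∅.

Yes — Y ⊥ A | ∅.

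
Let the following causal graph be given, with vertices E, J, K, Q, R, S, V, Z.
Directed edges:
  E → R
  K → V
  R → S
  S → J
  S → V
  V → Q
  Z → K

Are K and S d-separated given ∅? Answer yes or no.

Yes — K ⊥ S | ∅.

Bayes-Ball from K | ∅ reaches {Q,V,Z}.
S ∉ reach(K|∅) ⇒ K ⊥ S | ∅.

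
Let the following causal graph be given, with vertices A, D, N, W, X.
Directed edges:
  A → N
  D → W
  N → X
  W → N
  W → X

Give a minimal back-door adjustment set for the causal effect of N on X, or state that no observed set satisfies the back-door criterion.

N→X: minimal back-door set {W}.

desc(N)\{N}={X}; candidates ⊆ {A,D,W}.
size 0: {}; under {} N still reaches {A,D,W,X} ∋ X.
{W}: N⊥X given {W} in G with N→· removed — back-door holds.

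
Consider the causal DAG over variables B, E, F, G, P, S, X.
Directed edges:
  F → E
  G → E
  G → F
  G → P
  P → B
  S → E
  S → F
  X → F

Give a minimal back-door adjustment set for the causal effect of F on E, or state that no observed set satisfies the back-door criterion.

F→E: minimal back-door set {G, S}.

desc(F)\{F}={E}; candidates ⊆ {B,G,P,S,X}.
size 0: {}; under {} F still reaches {B,E,G,P,S,X} ∋ E.
size 1: {B}, {G}, {P} …(+2); under {B} F still reaches {E,G,P,S,X} ∋ E.
{G,S}: F⊥E given {G,S} in G with F→· removed — back-door holds.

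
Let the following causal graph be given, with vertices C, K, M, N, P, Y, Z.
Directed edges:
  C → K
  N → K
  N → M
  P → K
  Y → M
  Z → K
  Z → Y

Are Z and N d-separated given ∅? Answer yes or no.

Yes — Z ⊥ N | ∅.

Bayes-Ball from Z | ∅ reaches {K,M,Y}.
N ∉ reach(Z|∅) ⇒ Z ⊥ N | ∅.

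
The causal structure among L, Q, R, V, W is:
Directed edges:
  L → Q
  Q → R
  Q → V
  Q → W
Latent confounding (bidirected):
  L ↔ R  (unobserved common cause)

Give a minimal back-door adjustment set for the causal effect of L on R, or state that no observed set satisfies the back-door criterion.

desc(L)\{L}={Q,R,V,W}; candidates ⊆ {—}.
L↔R: latent back-door arc(s) into L.
size 0: {}; under {} L still reaches {R} ∋ R.
L↔R cannot be blocked by any observed set — no back-door set.

L→R: no observed back-door set.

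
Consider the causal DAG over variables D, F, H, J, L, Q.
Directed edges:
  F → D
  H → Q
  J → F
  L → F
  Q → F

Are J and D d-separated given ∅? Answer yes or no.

Bayes-Ball from J | ∅ reaches {D,F}.
D ∈ reach(J|∅) ⇒ J ⊥̸ D | ∅.

No — J and D are d-connected given ∅.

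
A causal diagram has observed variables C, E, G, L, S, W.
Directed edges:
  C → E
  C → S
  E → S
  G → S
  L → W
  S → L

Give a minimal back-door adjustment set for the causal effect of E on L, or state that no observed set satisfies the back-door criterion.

desc(E)\{E}={L,S,W}; candidates ⊆ {C,G}.
size 0: {}; under {} E still reaches {C,L,S,W} ∋ L.
{C}: E⊥L given {C} in G with E→· removed — back-door holds.

E→L: minimal back-door set {C}.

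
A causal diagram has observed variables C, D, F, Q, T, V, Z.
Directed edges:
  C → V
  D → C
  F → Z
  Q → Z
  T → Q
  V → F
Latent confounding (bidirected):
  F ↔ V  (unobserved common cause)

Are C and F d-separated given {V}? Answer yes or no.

Bayes-Ball from C | {V} reaches {D,F,Z}.
F ∈ reach(C|{V}) ⇒ C ⊥̸ F | {V}.

No — C and F are d-connected given {V}.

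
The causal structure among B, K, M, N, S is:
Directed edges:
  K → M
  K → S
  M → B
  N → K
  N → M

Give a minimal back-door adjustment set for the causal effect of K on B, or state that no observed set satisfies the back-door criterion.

desc(K)\{K}={B,M,S}; candidates ⊆ {N}.
size 0: {}; under {} K still reaches {B,M,N} ∋ B.
{N}: K⊥B given {N} in G with K→· removed — back-door holds.

K→B: minimal back-door set {N}.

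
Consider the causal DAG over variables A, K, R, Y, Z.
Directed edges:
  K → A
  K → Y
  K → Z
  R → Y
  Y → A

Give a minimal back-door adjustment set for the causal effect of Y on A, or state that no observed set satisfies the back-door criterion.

Y→A: minimal back-door set {K}.

desc(Y)\{Y}={A}; candidates ⊆ {K,R,Z}.
size 0: {}; under {} Y still reaches {A,K,R,Z} ∋ A.
{K}: Y⊥A given {K} in G with Y→· removed — back-door holds.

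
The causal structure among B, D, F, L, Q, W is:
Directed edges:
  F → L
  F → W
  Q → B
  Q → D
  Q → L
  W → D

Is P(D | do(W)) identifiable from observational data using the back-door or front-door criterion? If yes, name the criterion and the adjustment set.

P(D|do(W)): backdoor, adjust for ∅.

desc(W)\{W}={D}; candidates ⊆ {B,F,L,Q}.
∅: W⊥D given ∅ in G with W→· removed — back-door holds.
P(D|do(W)) = P(D|W) — no adjustment needed.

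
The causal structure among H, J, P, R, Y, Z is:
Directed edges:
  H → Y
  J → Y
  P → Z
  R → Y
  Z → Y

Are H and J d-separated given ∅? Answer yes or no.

Bayes-Ball from H | ∅ reaches {Y}.
J ∉ reach(H|∅) ⇒ H ⊥ J | ∅.

Yes — H ⊥ J | ∅.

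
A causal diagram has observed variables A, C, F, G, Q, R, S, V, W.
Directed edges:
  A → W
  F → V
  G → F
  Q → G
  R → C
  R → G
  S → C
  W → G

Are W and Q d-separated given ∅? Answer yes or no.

Bayes-Ball from W | ∅ reaches {A,F,G,V}.
Q ∉ reach(W|∅) ⇒ W ⊥ Q | ∅.

Yes — W ⊥ Q | ∅.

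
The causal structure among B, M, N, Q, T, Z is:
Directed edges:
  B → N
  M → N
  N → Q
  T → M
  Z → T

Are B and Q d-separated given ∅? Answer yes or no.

Bayes-Ball from B | ∅ reaches {N,Q}.
Q ∈ reach(B|∅) ⇒ B ⊥̸ Q | ∅.

No — B and Q are d-connected given ∅.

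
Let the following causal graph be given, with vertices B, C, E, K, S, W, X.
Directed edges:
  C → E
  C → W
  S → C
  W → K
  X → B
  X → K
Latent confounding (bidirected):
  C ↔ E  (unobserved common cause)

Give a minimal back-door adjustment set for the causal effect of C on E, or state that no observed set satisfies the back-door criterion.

C→E: no observed back-door set.

desc(C)\{C}={E,K,W}; candidates ⊆ {B,S,X}.
C↔E: latent back-door arc(s) into C.
size 0: {}; under {} C still reaches {E,S} ∋ E.
size 1: {B}, {S}, {X}; under {B} C still reaches {E,S} ∋ E.
size 2: {B,S}, {B,X}, {S,X}; under {B,S} C still reaches {E} ∋ E.
C↔E cannot be blocked by any observed set — no back-door set.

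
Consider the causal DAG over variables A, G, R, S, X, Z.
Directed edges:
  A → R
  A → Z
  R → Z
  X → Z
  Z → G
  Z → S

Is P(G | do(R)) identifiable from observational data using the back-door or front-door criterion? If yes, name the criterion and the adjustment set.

desc(R)\{R}={G,S,Z}; candidates ⊆ {A,X}.
size 0: {}; under {} R still reaches {A,G,S,Z} ∋ G.
{A}: R⊥G given {A} in G with R→· removed — back-door holds.
P(G|do(R)) = Σ_{A} P(G|R,A)·P(A).

P(G|do(R)): backdoor, adjust for {A}.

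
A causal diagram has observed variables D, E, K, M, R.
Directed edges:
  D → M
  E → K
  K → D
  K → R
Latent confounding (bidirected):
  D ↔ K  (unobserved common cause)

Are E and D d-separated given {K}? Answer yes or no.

No — E and D are d-connected given {K}.

Bayes-Ball from E | {K} reaches {D,M}.
D ∈ reach(E|{K}) ⇒ E ⊥̸ D | {K}.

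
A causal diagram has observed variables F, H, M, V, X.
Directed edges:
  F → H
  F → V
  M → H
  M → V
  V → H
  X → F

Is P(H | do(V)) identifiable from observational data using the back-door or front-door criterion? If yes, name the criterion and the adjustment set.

desc(V)\{V}={H}; candidates ⊆ {F,M,X}.
size 0: {}; under {} V still reaches {F,H,M,X} ∋ H.
size 1: {F}, {M}, {X}; under {F} V still reaches {H,M} ∋ H.
{F,M}: V⊥H given {F,M} in G with V→· removed — back-door holds.
P(H|do(V)) = Σ_{F,M} P(H|V,F,M)·P(F,M).

P(H|do(V)): backdoor, adjust for {F, M}.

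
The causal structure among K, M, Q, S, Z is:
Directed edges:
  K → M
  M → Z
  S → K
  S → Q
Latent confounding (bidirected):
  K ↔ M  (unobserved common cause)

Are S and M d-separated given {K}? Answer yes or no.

Bayes-Ball from S | {K} reaches {M,Q,Z}.
M ∈ reach(S|{K}) ⇒ S ⊥̸ M | {K}.

No — S and M are d-connected given {K}.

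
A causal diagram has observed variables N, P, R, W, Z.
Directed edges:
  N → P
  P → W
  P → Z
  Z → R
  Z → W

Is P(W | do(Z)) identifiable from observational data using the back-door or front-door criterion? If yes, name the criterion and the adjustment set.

desc(Z)\{Z}={R,W}; candidates ⊆ {N,P}.
size 0: {}; under {} Z still reaches {N,P,W} ∋ W.
{P}: Z⊥W given {P} in G with Z→· removed — back-door holds.
P(W|do(Z)) = Σ_{P} P(W|Z,P)·P(P).

P(W|do(Z)): backdoor, adjust for {P}.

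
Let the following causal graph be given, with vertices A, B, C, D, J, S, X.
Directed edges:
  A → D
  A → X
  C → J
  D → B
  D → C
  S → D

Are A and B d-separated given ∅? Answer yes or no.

No — A and B are d-connected given ∅.

Bayes-Ball from A | ∅ reaches {B,C,D,J,X}.
B ∈ reach(A|∅) ⇒ A ⊥̸ B | ∅.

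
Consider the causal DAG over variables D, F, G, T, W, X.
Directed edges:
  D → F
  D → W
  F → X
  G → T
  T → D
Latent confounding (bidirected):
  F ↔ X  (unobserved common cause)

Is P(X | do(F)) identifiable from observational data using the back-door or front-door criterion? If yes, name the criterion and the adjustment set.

desc(F)\{F}={X}; candidates ⊆ {D,G,T,W}.
F↔X: latent back-door arc(s) into F.
size 0: {}; under {} F still reaches {D,G,T,W,X} ∋ X.
size 1: {D}, {G}, {T} …(+1); under {D} F still reaches {X} ∋ X.
size 2: {D,G}, {D,T}, {D,W} …(+3); under {D,G} F still reaches {X} ∋ X.
F↔X cannot be blocked by any observed set — no back-door set.
No mediator lies on a directed F→…→X path.
Neither criterion identifies P(X|do(F)) in this graph.

P(X|do(F)): not identifiable (no BD/FD set).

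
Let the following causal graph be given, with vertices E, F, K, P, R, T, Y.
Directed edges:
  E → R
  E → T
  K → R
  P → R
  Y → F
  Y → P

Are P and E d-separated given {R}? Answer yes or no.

Bayes-Ball from P | {R} reaches {E,F,K,T,Y}.
E ∈ reach(P|{R}) ⇒ P ⊥̸ E | {R}.

No — P and E are d-connected given {R}.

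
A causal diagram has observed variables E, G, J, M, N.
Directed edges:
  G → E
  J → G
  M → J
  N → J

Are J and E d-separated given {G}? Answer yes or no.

Yes — J ⊥ E | {G}.

Bayes-Ball from J | {G} reaches {M,N}.
E ∉ reach(J|{G}) ⇒ J ⊥ E | {G}.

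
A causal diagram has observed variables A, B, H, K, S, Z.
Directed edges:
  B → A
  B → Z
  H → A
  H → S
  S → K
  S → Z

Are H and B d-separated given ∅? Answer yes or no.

Bayes-Ball from H | ∅ reaches {A,K,S,Z}.
B ∉ reach(H|∅) ⇒ H ⊥ B | ∅.

Yes — H ⊥ B | ∅.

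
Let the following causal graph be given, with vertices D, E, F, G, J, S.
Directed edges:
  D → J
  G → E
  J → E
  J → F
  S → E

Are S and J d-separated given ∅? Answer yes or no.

Bayes-Ball from S | ∅ reaches {E}.
J ∉ reach(S|∅) ⇒ S ⊥ J | ∅.

Yes — S ⊥ J | ∅.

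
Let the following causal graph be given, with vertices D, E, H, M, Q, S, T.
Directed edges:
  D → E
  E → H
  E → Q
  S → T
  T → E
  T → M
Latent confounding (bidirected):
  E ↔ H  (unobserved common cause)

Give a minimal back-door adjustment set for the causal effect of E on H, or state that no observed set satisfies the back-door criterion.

desc(E)\{E}={H,Q}; candidates ⊆ {D,M,S,T}.
E↔H: latent back-door arc(s) into E.
size 0: {}; under {} E still reaches {D,H,M,S,T} ∋ H.
size 1: {D}, {M}, {S} …(+1); under {D} E still reaches {H,M,S,T} ∋ H.
size 2: {D,M}, {D,S}, {D,T} …(+3); under {D,M} E still reaches {H,S,T} ∋ H.
E↔H cannot be blocked by any observed set — no back-door set.

E→H: no observed back-door set.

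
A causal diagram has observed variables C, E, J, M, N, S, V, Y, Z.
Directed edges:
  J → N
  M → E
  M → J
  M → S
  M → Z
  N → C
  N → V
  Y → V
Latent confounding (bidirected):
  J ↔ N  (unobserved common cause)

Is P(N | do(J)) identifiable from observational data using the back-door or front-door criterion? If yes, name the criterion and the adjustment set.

P(N|do(J)): not identifiable (no BD/FD set).

desc(J)\{J}={C,N,V}; candidates ⊆ {E,M,S,Y,Z}.
J↔N: latent back-door arc(s) into J.
size 0: {}; under {} J still reaches {C,E,M,N,S,V,Z} ∋ N.
size 1: {E}, {M}, {S} …(+2); under {E} J still reaches {C,M,N,S,V,Z} ∋ N.
size 2: {E,M}, {E,S}, {E,Y} …(+7); under {E,M} J still reaches {C,N,V} ∋ N.
J↔N cannot be blocked by any observed set — no back-door set.
No mediator lies on a directed J→…→N path.
Neither criterion identifies P(N|do(J)) in this graph.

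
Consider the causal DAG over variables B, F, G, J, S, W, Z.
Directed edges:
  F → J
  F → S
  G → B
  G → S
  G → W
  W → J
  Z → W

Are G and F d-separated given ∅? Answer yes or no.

Bayes-Ball from G | ∅ reaches {B,J,S,W}.
F ∉ reach(G|∅) ⇒ G ⊥ F | ∅.

Yes — G ⊥ F | ∅.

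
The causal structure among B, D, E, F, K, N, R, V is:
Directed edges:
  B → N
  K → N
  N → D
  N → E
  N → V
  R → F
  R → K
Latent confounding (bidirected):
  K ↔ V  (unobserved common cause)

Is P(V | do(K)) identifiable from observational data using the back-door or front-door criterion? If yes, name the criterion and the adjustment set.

P(V|do(K)): frontdoor, adjust for {N}.

desc(K)\{K}={D,E,N,V}; candidates ⊆ {B,F,R}.
K↔V: latent back-door arc(s) into K.
size 0: {}; under {} K still reaches {F,R,V} ∋ V.
size 1: {B}, {F}, {R}; under {B} K still reaches {F,R,V} ∋ V.
size 2: {B,F}, {B,R}, {F,R}; under {B,F} K still reaches {R,V} ∋ V.
K↔V cannot be blocked by any observed set — no back-door set.
{N}: (i) intercepts every directed K→V path; (ii) no back-door K→{N}; (iii) {K} blocks every back-door {N}→V. Front-door holds.
P(V|do(K)) = Σ_{N} P(N|K) Σ_{K'} P(V|N,K')P(K').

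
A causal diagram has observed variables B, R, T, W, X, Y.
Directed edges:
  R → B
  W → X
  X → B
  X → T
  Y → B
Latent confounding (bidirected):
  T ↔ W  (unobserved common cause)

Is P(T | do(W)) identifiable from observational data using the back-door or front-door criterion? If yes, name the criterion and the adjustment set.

desc(W)\{W}={B,T,X}; candidates ⊆ {R,Y}.
W↔T: latent back-door arc(s) into W.
size 0: {}; under {} W still reaches {T} ∋ T.
size 1: {R}, {Y}; under {R} W still reaches {T} ∋ T.
size 2: {R,Y}; under {R,Y} W still reaches {T} ∋ T.
W↔T cannot be blocked by any observed set — no back-door set.
{X}: (i) intercepts every directed W→T path; (ii) no back-door W→{X}; (iii) {W} blocks every back-door {X}→T. Front-door holds.
P(T|do(W)) = Σ_{X} P(X|W) Σ_{W'} P(T|X,W')P(W').

P(T|do(W)): frontdoor, adjust for {X}.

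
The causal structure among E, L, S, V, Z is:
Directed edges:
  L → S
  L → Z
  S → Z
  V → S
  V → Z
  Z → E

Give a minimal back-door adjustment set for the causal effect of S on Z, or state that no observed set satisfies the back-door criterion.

S→Z: minimal back-door set {L, V}.

desc(S)\{S}={E,Z}; candidates ⊆ {L,V}.
size 0: {}; under {} S still reaches {E,L,V,Z} ∋ Z.
size 1: {L}, {V}; under {L} S still reaches {E,V,Z} ∋ Z.
{L,V}: S⊥Z given {L,V} in G with S→· removed — back-door holds.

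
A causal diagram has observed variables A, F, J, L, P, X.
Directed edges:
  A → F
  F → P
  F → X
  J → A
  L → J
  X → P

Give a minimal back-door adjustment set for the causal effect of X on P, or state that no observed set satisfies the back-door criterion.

desc(X)\{X}={P}; candidates ⊆ {A,F,J,L}.
size 0: {}; under {} X still reaches {A,F,J,L,P} ∋ P.
{F}: X⊥P given {F} in G with X→· removed — back-door holds.

X→P: minimal back-door set {F}.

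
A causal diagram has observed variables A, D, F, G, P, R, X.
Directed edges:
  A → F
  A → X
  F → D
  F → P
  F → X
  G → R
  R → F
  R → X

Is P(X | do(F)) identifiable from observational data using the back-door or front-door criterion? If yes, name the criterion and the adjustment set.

P(X|do(F)): backdoor, adjust for {A, R}.

desc(F)\{F}={D,P,X}; candidates ⊆ {A,G,R}.
size 0: {}; under {} F still reaches {A,G,R,X} ∋ X.
size 1: {A}, {G}, {R}; under {A} F still reaches {G,R,X} ∋ X.
{A,R}: F⊥X given {A,R} in G with F→· removed — back-door holds.
P(X|do(F)) = Σ_{A,R} P(X|F,A,R)·P(A,R).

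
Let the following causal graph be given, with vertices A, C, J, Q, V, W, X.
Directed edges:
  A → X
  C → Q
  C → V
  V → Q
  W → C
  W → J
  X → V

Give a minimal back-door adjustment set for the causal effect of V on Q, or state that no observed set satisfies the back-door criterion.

V→Q: minimal back-door set {C}.

desc(V)\{V}={Q}; candidates ⊆ {A,C,J,W,X}.
size 0: {}; under {} V still reaches {A,C,J,Q,W,X} ∋ Q.
{C}: V⊥Q given {C} in G with V→· removed — back-door holds.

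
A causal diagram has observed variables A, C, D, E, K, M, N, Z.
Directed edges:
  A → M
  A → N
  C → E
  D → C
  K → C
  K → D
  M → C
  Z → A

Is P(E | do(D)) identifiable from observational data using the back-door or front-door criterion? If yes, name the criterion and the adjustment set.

desc(D)\{D}={C,E}; candidates ⊆ {A,K,M,N,Z}.
size 0: {}; under {} D still reaches {C,E,K} ∋ E.
{K}: D⊥E given {K} in G with D→· removed — back-door holds.
P(E|do(D)) = Σ_{K} P(E|D,K)·P(K).

P(E|do(D)): backdoor, adjust for {K}.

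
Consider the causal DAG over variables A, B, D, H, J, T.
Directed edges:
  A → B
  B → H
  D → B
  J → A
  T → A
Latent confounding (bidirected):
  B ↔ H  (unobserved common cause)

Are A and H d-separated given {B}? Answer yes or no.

No — A and H are d-connected given {B}.

Bayes-Ball from A | {B} reaches {D,H,J,T}.
H ∈ reach(A|{B}) ⇒ A ⊥̸ H | {B}.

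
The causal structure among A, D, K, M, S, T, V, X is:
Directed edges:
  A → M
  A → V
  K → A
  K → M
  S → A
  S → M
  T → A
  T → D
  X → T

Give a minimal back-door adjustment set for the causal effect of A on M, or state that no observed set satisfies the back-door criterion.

A→M: minimal back-door set {K, S}.

desc(A)\{A}={M,V}; candidates ⊆ {D,K,S,T,X}.
size 0: {}; under {} A still reaches {D,K,M,S,T,X} ∋ M.
size 1: {D}, {K}, {S} …(+2); under {D} A still reaches {K,M,S,T,X} ∋ M.
{K,S}: A⊥M given {K,S} in G with A→· removed — back-door holds.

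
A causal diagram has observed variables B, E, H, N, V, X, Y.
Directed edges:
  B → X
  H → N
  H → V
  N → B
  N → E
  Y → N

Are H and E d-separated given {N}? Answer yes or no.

Yes — H ⊥ E | {N}.

Bayes-Ball from H | {N} reaches {V,Y}.
E ∉ reach(H|{N}) ⇒ H ⊥ E | {N}.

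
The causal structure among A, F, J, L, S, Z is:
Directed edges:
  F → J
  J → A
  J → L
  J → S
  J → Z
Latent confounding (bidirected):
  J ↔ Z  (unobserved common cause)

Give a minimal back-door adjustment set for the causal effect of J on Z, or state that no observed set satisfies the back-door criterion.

desc(J)\{J}={A,L,S,Z}; candidates ⊆ {F}.
J↔Z: latent back-door arc(s) into J.
size 0: {}; under {} J still reaches {F,Z} ∋ Z.
size 1: {F}; under {F} J still reaches {Z} ∋ Z.
J↔Z cannot be blocked by any observed set — no back-door set.

J→Z: no observed back-door set.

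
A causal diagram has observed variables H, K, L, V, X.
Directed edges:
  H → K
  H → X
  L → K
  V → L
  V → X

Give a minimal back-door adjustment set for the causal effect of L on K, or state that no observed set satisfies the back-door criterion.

desc(L)\{L}={K}; candidates ⊆ {H,V,X}.
∅: L⊥K given ∅ in G with L→· removed — back-door holds.

L→K: minimal back-door set ∅.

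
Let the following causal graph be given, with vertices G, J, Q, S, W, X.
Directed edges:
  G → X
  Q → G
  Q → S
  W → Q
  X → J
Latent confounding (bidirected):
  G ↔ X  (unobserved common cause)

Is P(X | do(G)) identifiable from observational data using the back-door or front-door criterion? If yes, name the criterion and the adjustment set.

desc(G)\{G}={J,X}; candidates ⊆ {Q,S,W}.
G↔X: latent back-door arc(s) into G.
size 0: {}; under {} G still reaches {J,Q,S,W,X} ∋ X.
size 1: {Q}, {S}, {W}; under {Q} G still reaches {J,X} ∋ X.
size 2: {Q,S}, {Q,W}, {S,W}; under {Q,S} G still reaches {J,X} ∋ X.
G↔X cannot be blocked by any observed set — no back-door set.
No mediator lies on a directed G→…→X path.
Neither criterion identifies P(X|do(G)) in this graph.

P(X|do(G)): not identifiable (no BD/FD set).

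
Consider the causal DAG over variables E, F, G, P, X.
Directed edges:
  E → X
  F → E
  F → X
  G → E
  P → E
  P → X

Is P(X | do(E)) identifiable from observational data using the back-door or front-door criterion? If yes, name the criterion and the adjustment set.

desc(E)\{E}={X}; candidates ⊆ {F,G,P}.
size 0: {}; under {} E still reaches {F,G,P,X} ∋ X.
size 1: {F}, {G}, {P}; under {F} E still reaches {G,P,X} ∋ X.
{F,P}: E⊥X given {F,P} in G with E→· removed — back-door holds.
P(X|do(E)) = Σ_{F,P} P(X|E,F,P)·P(F,P).

P(X|do(E)): backdoor, adjust for {F, P}.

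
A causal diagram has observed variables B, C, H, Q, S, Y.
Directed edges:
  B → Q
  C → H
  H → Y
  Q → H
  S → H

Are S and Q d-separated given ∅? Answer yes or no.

Bayes-Ball from S | ∅ reaches {H,Y}.
Q ∉ reach(S|∅) ⇒ S ⊥ Q | ∅.

Yes — S ⊥ Q | ∅.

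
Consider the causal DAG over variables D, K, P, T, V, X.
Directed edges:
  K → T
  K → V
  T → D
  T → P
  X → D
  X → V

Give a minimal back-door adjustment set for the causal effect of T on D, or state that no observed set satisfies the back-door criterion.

T→D: minimal back-door set ∅.

desc(T)\{T}={D,P}; candidates ⊆ {K,V,X}.
∅: T⊥D given ∅ in G with T→· removed — back-door holds.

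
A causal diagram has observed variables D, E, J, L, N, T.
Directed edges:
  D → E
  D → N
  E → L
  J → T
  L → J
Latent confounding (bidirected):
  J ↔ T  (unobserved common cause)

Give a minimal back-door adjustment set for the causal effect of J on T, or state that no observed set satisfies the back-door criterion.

J→T: no observed back-door set.

desc(J)\{J}={T}; candidates ⊆ {D,E,L,N}.
J↔T: latent back-door arc(s) into J.
size 0: {}; under {} J still reaches {D,E,L,N,T} ∋ T.
size 1: {D}, {E}, {L} …(+1); under {D} J still reaches {E,L,T} ∋ T.
size 2: {D,E}, {D,L}, {D,N} …(+3); under {D,E} J still reaches {L,T} ∋ T.
J↔T cannot be blocked by any observed set — no back-door set.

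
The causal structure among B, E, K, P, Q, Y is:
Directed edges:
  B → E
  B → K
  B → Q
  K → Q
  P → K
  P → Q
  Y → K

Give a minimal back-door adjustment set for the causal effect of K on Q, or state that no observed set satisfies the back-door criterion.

K→Q: minimal back-door set {B, P}.

desc(K)\{K}={Q}; candidates ⊆ {B,E,P,Y}.
size 0: {}; under {} K still reaches {B,E,P,Q,Y} ∋ Q.
size 1: {B}, {E}, {P} …(+1); under {B} K still reaches {P,Q,Y} ∋ Q.
{B,P}: K⊥Q given {B,P} in G with K→· removed — back-door holds.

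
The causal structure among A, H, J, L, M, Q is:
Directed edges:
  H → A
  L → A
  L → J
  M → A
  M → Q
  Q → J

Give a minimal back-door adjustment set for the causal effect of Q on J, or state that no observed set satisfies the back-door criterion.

Q→J: minimal back-door set ∅.

desc(Q)\{Q}={J}; candidates ⊆ {A,H,L,M}.
∅: Q⊥J given ∅ in G with Q→· removed — back-door holds.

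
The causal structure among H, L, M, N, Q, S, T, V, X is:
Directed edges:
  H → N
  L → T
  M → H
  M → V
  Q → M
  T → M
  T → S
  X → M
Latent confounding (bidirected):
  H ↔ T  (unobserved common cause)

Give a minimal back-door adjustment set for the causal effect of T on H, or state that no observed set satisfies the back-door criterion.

desc(T)\{T}={H,M,N,S,V}; candidates ⊆ {L,Q,X}.
T↔H: latent back-door arc(s) into T.
size 0: {}; under {} T still reaches {H,L,N} ∋ H.
size 1: {L}, {Q}, {X}; under {L} T still reaches {H,N} ∋ H.
size 2: {L,Q}, {L,X}, {Q,X}; under {L,Q} T still reaches {H,N} ∋ H.
T↔H cannot be blocked by any observed set — no back-door set.

T→H: no observed back-door set.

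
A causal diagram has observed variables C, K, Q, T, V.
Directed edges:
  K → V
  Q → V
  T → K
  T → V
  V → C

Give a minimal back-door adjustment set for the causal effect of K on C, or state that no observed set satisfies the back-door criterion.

desc(K)\{K}={C,V}; candidates ⊆ {Q,T}.
size 0: {}; under {} K still reaches {C,T,V} ∋ C.
{T}: K⊥C given {T} in G with K→· removed — back-door holds.

K→C: minimal back-door set {T}.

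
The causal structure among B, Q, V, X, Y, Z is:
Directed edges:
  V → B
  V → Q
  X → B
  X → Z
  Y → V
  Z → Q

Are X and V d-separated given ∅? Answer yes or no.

Bayes-Ball from X | ∅ reaches {B,Q,Z}.
V ∉ reach(X|∅) ⇒ X ⊥ V | ∅.

Yes — X ⊥ V | ∅.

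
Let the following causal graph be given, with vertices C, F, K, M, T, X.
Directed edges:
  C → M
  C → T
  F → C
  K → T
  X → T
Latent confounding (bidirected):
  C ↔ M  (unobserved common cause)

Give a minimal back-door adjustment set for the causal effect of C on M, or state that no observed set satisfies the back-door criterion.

desc(C)\{C}={M,T}; candidates ⊆ {F,K,X}.
C↔M: latent back-door arc(s) into C.
size 0: {}; under {} C still reaches {F,M} ∋ M.
size 1: {F}, {K}, {X}; under {F} C still reaches {M} ∋ M.
size 2: {F,K}, {F,X}, {K,X}; under {F,K} C still reaches {M} ∋ M.
C↔M cannot be blocked by any observed set — no back-door set.

C→M: no observed back-door set.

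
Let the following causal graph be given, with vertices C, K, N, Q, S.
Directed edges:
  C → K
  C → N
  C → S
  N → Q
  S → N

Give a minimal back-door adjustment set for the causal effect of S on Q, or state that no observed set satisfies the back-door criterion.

desc(S)\{S}={N,Q}; candidates ⊆ {C,K}.
size 0: {}; under {} S still reaches {C,K,N,Q} ∋ Q.
{C}: S⊥Q given {C} in G with S→· removed — back-door holds.

S→Q: minimal back-door set {C}.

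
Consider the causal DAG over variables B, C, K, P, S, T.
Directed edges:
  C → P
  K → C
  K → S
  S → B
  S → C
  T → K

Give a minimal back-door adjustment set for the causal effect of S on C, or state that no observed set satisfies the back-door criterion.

S→C: minimal back-door set {K}.

desc(S)\{S}={B,C,P}; candidates ⊆ {K,T}.
size 0: {}; under {} S still reaches {C,K,P,T} ∋ C.
{K}: S⊥C given {K} in G with S→· removed — back-door holds.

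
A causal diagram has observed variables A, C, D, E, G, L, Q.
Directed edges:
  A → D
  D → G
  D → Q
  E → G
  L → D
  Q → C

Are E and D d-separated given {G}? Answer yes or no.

No — E and D are d-connected given {G}.

Bayes-Ball from E | {G} reaches {A,C,D,L,Q}.
D ∈ reach(E|{G}) ⇒ E ⊥̸ D | {G}.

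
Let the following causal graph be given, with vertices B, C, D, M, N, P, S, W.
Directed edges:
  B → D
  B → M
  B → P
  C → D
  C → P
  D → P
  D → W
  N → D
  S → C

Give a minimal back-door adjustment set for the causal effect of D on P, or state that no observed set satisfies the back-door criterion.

desc(D)\{D}={P,W}; candidates ⊆ {B,C,M,N,S}.
size 0: {}; under {} D still reaches {B,C,M,N,P,S} ∋ P.
size 1: {B}, {C}, {M} …(+2); under {B} D still reaches {C,N,P,S} ∋ P.
{B,C}: D⊥P given {B,C} in G with D→· removed — back-door holds.

D→P: minimal back-door set {B, C}.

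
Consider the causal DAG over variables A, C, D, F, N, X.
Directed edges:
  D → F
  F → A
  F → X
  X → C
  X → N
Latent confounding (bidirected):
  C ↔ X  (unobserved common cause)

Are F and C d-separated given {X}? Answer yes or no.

Bayes-Ball from F | {X} reaches {A,C,D}.
C ∈ reach(F|{X}) ⇒ F ⊥̸ C | {X}.

No — F and C are d-connected given {X}.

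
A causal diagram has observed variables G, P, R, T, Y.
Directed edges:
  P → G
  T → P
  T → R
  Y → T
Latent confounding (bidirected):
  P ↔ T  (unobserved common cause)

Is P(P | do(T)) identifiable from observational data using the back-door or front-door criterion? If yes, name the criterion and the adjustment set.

desc(T)\{T}={G,P,R}; candidates ⊆ {Y}.
T↔P: latent back-door arc(s) into T.
size 0: {}; under {} T still reaches {G,P,Y} ∋ P.
size 1: {Y}; under {Y} T still reaches {G,P} ∋ P.
T↔P cannot be blocked by any observed set — no back-door set.
No mediator lies on a directed T→…→P path.
Neither criterion identifies P(P|do(T)) in this graph.

P(P|do(T)): not identifiable (no BD/FD set).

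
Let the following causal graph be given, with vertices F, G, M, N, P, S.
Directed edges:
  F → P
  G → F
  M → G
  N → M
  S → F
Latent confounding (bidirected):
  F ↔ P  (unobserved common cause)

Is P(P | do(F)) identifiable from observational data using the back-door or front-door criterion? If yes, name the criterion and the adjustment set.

desc(F)\{F}={P}; candidates ⊆ {G,M,N,S}.
F↔P: latent back-door arc(s) into F.
size 0: {}; under {} F still reaches {G,M,N,P,S} ∋ P.
size 1: {G}, {M}, {N} …(+1); under {G} F still reaches {P,S} ∋ P.
size 2: {G,M}, {G,N}, {G,S} …(+3); under {G,M} F still reaches {P,S} ∋ P.
F↔P cannot be blocked by any observed set — no back-door set.
No mediator lies on a directed F→…→P path.
Neither criterion identifies P(P|do(F)) in this graph.

P(P|do(F)): not identifiable (no BD/FD set).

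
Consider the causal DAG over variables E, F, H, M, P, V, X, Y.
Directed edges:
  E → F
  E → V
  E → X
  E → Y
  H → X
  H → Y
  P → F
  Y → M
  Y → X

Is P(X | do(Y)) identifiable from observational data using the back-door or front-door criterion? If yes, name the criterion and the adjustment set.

desc(Y)\{Y}={M,X}; candidates ⊆ {E,F,H,P,V}.
size 0: {}; under {} Y still reaches {E,F,H,V,X} ∋ X.
size 1: {E}, {F}, {H} …(+2); under {E} Y still reaches {H,X} ∋ X.
{E,H}: Y⊥X given {E,H} in G with Y→· removed — back-door holds.
P(X|do(Y)) = Σ_{E,H} P(X|Y,E,H)·P(E,H).

P(X|do(Y)): backdoor, adjust for {E, H}.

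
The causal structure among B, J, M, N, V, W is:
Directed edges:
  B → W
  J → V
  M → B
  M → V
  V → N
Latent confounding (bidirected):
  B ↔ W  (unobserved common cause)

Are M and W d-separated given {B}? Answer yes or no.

No — M and W are d-connected given {B}.

Bayes-Ball from M | {B} reaches {N,V,W}.
W ∈ reach(M|{B}) ⇒ M ⊥̸ W | {B}.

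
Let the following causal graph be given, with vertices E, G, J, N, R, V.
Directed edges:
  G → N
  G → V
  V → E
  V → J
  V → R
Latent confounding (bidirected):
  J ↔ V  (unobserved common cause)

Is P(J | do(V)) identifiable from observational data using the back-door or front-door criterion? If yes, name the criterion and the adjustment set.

P(J|do(V)): not identifiable (no BD/FD set).

desc(V)\{V}={E,J,R}; candidates ⊆ {G,N}.
V↔J: latent back-door arc(s) into V.
size 0: {}; under {} V still reaches {G,J,N} ∋ J.
size 1: {G}, {N}; under {G} V still reaches {J} ∋ J.
size 2: {G,N}; under {G,N} V still reaches {J} ∋ J.
V↔J cannot be blocked by any observed set — no back-door set.
No mediator lies on a directed V→…→J path.
Neither criterion identifies P(J|do(V)) in this graph.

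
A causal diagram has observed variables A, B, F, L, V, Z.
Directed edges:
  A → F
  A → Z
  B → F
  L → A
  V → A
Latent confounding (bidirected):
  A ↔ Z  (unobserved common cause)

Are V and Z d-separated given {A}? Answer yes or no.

No — V and Z are d-connected given {A}.

Bayes-Ball from V | {A} reaches {L,Z}.
Z ∈ reach(V|{A}) ⇒ V ⊥̸ Z | {A}.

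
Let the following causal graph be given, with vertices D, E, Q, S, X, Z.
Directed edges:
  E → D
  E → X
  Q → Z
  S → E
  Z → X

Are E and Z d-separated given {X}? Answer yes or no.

Bayes-Ball from E | {X} reaches {D,Q,S,Z}.
Z ∈ reach(E|{X}) ⇒ E ⊥̸ Z | {X}.

No — E and Z are d-connected given {X}.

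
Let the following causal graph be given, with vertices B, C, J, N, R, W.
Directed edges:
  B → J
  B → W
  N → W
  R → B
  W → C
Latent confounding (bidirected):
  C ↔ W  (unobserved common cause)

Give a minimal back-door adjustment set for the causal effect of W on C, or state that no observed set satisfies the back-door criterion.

W→C: no observed back-door set.

desc(W)\{W}={C}; candidates ⊆ {B,J,N,R}.
W↔C: latent back-door arc(s) into W.
size 0: {}; under {} W still reaches {B,C,J,N,R} ∋ C.
size 1: {B}, {J}, {N} …(+1); under {B} W still reaches {C,N} ∋ C.
size 2: {B,J}, {B,N}, {B,R} …(+3); under {B,J} W still reaches {C,N} ∋ C.
W↔C cannot be blocked by any observed set — no back-door set.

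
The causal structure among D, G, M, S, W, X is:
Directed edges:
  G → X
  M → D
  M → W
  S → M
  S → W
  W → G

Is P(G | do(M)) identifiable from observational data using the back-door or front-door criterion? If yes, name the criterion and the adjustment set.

P(G|do(M)): backdoor, adjust for {S}.

desc(M)\{M}={D,G,W,X}; candidates ⊆ {S}.
size 0: {}; under {} M still reaches {G,S,W,X} ∋ G.
{S}: M⊥G given {S} in G with M→· removed — back-door holds.
P(G|do(M)) = Σ_{S} P(G|M,S)·P(S).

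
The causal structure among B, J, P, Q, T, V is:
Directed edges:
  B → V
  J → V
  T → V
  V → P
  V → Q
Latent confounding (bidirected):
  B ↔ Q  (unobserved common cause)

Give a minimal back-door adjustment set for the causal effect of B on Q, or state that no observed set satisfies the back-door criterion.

B→Q: no observed back-door set.

desc(B)\{B}={P,Q,V}; candidates ⊆ {J,T}.
B↔Q: latent back-door arc(s) into B.
size 0: {}; under {} B still reaches {Q} ∋ Q.
size 1: {J}, {T}; under {J} B still reaches {Q} ∋ Q.
size 2: {J,T}; under {J,T} B still reaches {Q} ∋ Q.
B↔Q cannot be blocked by any observed set — no back-door set.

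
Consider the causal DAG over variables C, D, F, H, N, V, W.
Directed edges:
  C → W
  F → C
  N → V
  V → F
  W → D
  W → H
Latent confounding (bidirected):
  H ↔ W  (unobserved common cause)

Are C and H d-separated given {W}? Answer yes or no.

Bayes-Ball from C | {W} reaches {F,H,N,V}.
H ∈ reach(C|{W}) ⇒ C ⊥̸ H | {W}.

No — C and H are d-connected given {W}.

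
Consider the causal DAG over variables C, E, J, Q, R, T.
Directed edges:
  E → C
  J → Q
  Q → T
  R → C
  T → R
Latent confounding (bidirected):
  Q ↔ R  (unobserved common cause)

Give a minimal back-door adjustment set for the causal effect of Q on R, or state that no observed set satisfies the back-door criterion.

desc(Q)\{Q}={C,R,T}; candidates ⊆ {E,J}.
Q↔R: latent back-door arc(s) into Q.
size 0: {}; under {} Q still reaches {C,J,R} ∋ R.
size 1: {E}, {J}; under {E} Q still reaches {C,J,R} ∋ R.
size 2: {E,J}; under {E,J} Q still reaches {C,R} ∋ R.
Q↔R cannot be blocked by any observed set — no back-door set.

Q→R: no observed back-door set.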